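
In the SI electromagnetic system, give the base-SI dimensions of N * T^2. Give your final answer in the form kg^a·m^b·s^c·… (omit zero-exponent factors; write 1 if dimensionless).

kg³·m·s⁻⁶·A⁻²

N = kg·m/s² = kg·m·s⁻² (force = mass × acceleration).
T = Wb/m² (flux density = flux per area),
    = kg·s⁻²·A⁻¹.
So T² = kg²·s⁻⁴·A⁻².
Combining: N·T² = (kg·m·s⁻²) · (kg²·s⁻⁴·A⁻²) = kg³·m·s⁻⁶·A⁻².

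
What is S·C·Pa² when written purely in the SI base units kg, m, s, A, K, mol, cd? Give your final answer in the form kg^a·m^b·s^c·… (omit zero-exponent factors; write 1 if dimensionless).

S = kg⁻¹·m⁻²·s³·A².
C = s·A.
Pa = kg·m⁻¹·s⁻².
So Pa² = kg²·m⁻²·s⁻⁴.
Combining: S·C·Pa² = (kg⁻¹·m⁻²·s³·A²) · (s·A) · (kg²·m⁻²·s⁻⁴) = kg·m⁻⁴·A³.

kg·m⁻⁴·A³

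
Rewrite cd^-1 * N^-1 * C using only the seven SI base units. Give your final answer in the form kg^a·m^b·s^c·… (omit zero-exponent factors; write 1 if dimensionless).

kg⁻¹·m⁻¹·s³·A·cd⁻¹

N = kg·m·s⁻².
So N⁻¹ = kg⁻¹·m⁻¹·s².
C = s·A.
Combining: cd⁻¹·N⁻¹·C = cd⁻¹ · (kg⁻¹·m⁻¹·s²) · (s·A) = kg⁻¹·m⁻¹·s³·A·cd⁻¹.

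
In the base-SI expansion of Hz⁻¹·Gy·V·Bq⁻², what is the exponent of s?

-2

Hz = s⁻¹.
So Hz⁻¹ = s.
Gy = m²·s⁻².
V = kg·m²·s⁻³·A⁻¹.
Bq = s⁻¹.
So Bq⁻² = s².
Combining: Hz⁻¹·Gy·V·Bq⁻² = s · (m²·s⁻²) · (kg·m²·s⁻³·A⁻¹) · s² = kg·m⁴·s⁻²·A⁻¹.
The exponent of s is -2.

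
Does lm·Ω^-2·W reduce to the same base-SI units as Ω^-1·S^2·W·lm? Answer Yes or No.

Left side:
  lm = cd·sr = cd (luminous flux; sr is dimensionless).
  Ω = V/A (resistance = voltage per current),
      = kg·m²·s⁻³·A⁻².
  So Ω⁻² = kg⁻²·m⁻⁴·s⁶·A⁴.
  W = J/s (power = energy per time),
      = kg·m²·s⁻³.
  Combining: lm·Ω⁻²·W = cd · (kg⁻²·m⁻⁴·s⁶·A⁴) · (kg·m²·s⁻³) = kg⁻¹·m⁻²·s³·A⁴·cd.
Right side:
  Ω = V/A (resistance = voltage per current),
      = kg·m²·s⁻³·A⁻².
  So Ω⁻¹ = kg⁻¹·m⁻²·s³·A².
  S = 1/Ω (conductance is reciprocal resistance),
      = kg⁻¹·m⁻²·s³·A².
  So S² = kg⁻²·m⁻⁴·s⁶·A⁴.
  W = J/s (power = energy per time),
      = kg·m²·s⁻³.
  lm = cd·sr = cd (luminous flux; sr is dimensionless).
  Combining: Ω⁻¹·S²·W·lm = (kg⁻¹·m⁻²·s³·A²) · (kg⁻²·m⁻⁴·s⁶·A⁴) · (kg·m²·s⁻³) · cd = kg⁻²·m⁻⁴·s⁶·A⁶·cd.
Left is kg⁻¹·m⁻²·s³·A⁴·cd; right is kg⁻²·m⁻⁴·s⁶·A⁶·cd — different.

No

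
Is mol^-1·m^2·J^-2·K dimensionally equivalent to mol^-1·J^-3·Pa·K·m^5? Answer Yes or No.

Yes

Left side:
  J = N·m (work = force × distance),
      = kg·m²·s⁻².
  So J⁻² = kg⁻²·m⁻⁴·s⁴.
  Combining: mol⁻¹·m²·J⁻²·K = mol⁻¹ · m² · (kg⁻²·m⁻⁴·s⁴) · K = kg⁻²·m⁻²·s⁴·K·mol⁻¹.
Right side:
  J = N·m (work = force × distance),
      = kg·m²·s⁻².
  So J⁻³ = kg⁻³·m⁻⁶·s⁶.
  Pa = N/m² (pressure = force per area),
      = kg·m⁻¹·s⁻².
  Combining: mol⁻¹·J⁻³·Pa·K·m⁵ = mol⁻¹ · (kg⁻³·m⁻⁶·s⁶) · (kg·m⁻¹·s⁻²) · K · m⁵ = kg⁻²·m⁻²·s⁴·K·mol⁻¹.
Both reduce to kg⁻²·m⁻²·s⁴·K·mol⁻¹.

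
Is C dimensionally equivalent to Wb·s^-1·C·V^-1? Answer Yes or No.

Left side:
  C = s·A.
Right side:
  Wb = V·s (flux: a volt is a weber per second),
      = kg·m²·s⁻²·A⁻¹.
  C = A·s = s·A (charge = current × time).
  V = W/A (potential = power per current),
      = kg·m²·s⁻³·A⁻¹.
  So V⁻¹ = kg⁻¹·m⁻²·s³·A.
  Combining: Wb·s⁻¹·C·V⁻¹ = (kg·m²·s⁻²·A⁻¹) · s⁻¹ · (s·A) · (kg⁻¹·m⁻²·s³·A) = s·A.
Both reduce to s·A.

Yes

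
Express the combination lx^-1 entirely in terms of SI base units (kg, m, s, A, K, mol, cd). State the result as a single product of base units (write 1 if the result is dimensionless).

m²·cd⁻¹

lx = lm/m² (illuminance = luminous flux per area),
    = m⁻²·cd.
So lx⁻¹ = m²·cd⁻¹.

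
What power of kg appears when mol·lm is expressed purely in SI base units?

lm = cd·sr = cd (luminous flux; sr is dimensionless).
Combining: mol·lm = mol · cd = mol·cd.
The exponent of kg is 0.

0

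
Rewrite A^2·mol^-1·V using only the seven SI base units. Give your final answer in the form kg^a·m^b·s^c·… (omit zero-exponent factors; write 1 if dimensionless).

V = kg·m²·s⁻³·A⁻¹.
Combining: A²·mol⁻¹·V = A² · mol⁻¹ · (kg·m²·s⁻³·A⁻¹) = kg·m²·s⁻³·A·mol⁻¹.

kg·m²·s⁻³·A·mol⁻¹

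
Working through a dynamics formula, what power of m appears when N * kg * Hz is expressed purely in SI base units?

1

N = kg·m·s⁻².
Hz = s⁻¹.
Combining: N·kg·Hz = (kg·m·s⁻²) · kg · s⁻¹ = kg²·m·s⁻³.
The exponent of m is 1.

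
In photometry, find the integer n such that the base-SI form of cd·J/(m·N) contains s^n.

N = kg·m/s² = kg·m·s⁻² (force = mass × acceleration).
So N⁻¹ = kg⁻¹·m⁻¹·s².
J = N·m (work = force × distance),
    = kg·m²·s⁻².
Combining: cd·m⁻¹·N⁻¹·J = cd · m⁻¹ · (kg⁻¹·m⁻¹·s²) · (kg·m²·s⁻²) = cd.
The exponent of s is 0.

0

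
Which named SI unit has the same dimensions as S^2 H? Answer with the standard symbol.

S = 1/Ω (conductance is reciprocal resistance),
    = kg⁻¹·m⁻²·s³·A².
So S² = kg⁻²·m⁻⁴·s⁶·A⁴.
H = Wb/A (inductance = flux per current),
    = kg·m²·s⁻²·A⁻².
Combining: S²·H = (kg⁻²·m⁻⁴·s⁶·A⁴) · (kg·m²·s⁻²·A⁻²) = kg⁻¹·m⁻²·s⁴·A².
kg⁻¹·m⁻²·s⁴·A² is the base-SI form of the farad.

F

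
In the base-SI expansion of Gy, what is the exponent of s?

Gy = m²·s⁻².
The exponent of s is -2.

-2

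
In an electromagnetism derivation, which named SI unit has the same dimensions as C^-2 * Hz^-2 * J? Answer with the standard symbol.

C = s·A.
So C⁻² = s⁻²·A⁻².
Hz = s⁻¹.
So Hz⁻² = s².
J = kg·m²·s⁻².
Combining: C⁻²·Hz⁻²·J = (s⁻²·A⁻²) · s² · (kg·m²·s⁻²) = kg·m²·s⁻²·A⁻².
kg·m²·s⁻²·A⁻² is the base-SI form of the henry.

H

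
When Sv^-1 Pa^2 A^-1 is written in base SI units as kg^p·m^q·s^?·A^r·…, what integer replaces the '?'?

Sv = m²·s⁻².
So Sv⁻¹ = m⁻²·s².
Pa = kg·m⁻¹·s⁻².
So Pa² = kg²·m⁻²·s⁻⁴.
Combining: Sv⁻¹·Pa²·A⁻¹ = (m⁻²·s²) · (kg²·m⁻²·s⁻⁴) · A⁻¹ = kg²·m⁻⁴·s⁻²·A⁻¹.
The exponent of s is -2.

-2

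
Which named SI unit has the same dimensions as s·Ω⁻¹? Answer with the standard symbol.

F

Ω = V/A (resistance = voltage per current),
    = kg·m²·s⁻³·A⁻².
So Ω⁻¹ = kg⁻¹·m⁻²·s³·A².
Combining: s·Ω⁻¹ = s · (kg⁻¹·m⁻²·s³·A²) = kg⁻¹·m⁻²·s⁴·A².
kg⁻¹·m⁻²·s⁴·A² is the base-SI form of the farad.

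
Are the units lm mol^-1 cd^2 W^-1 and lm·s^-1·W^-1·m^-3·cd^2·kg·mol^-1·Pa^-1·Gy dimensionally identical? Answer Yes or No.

No

Left side:
  lm = cd·sr = cd (luminous flux; sr is dimensionless).
  W = J/s (power = energy per time),
      = kg·m²·s⁻³.
  So W⁻¹ = kg⁻¹·m⁻²·s³.
  Combining: lm·mol⁻¹·cd²·W⁻¹ = cd · mol⁻¹ · cd² · (kg⁻¹·m⁻²·s³) = kg⁻¹·m⁻²·s³·mol⁻¹·cd³.
Right side:
  lm = cd·sr = cd (luminous flux; sr is dimensionless).
  W = J/s (power = energy per time),
      = kg·m²·s⁻³.
  So W⁻¹ = kg⁻¹·m⁻²·s³.
  Pa = N/m² (pressure = force per area),
      = kg·m⁻¹·s⁻².
  So Pa⁻¹ = kg⁻¹·m·s².
  Gy = J/kg (absorbed dose = energy per mass),
      = m²·s⁻².
  Combining: lm·s⁻¹·W⁻¹·m⁻³·cd²·kg·mol⁻¹·Pa⁻¹·Gy = cd · s⁻¹ · (kg⁻¹·m⁻²·s³) · m⁻³ · cd² · kg · mol⁻¹ · (kg⁻¹·m·s²) · (m²·s⁻²) = kg⁻¹·m⁻²·s²·mol⁻¹·cd³.
Left is kg⁻¹·m⁻²·s³·mol⁻¹·cd³; right is kg⁻¹·m⁻²·s²·mol⁻¹·cd³ — different.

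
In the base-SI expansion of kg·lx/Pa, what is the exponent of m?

-1

Pa = kg·m⁻¹·s⁻².
So Pa⁻¹ = kg⁻¹·m·s².
lx = m⁻²·cd.
Combining: Pa⁻¹·kg·lx = (kg⁻¹·m·s²) · kg · (m⁻²·cd) = m⁻¹·s²·cd.
The exponent of m is -1.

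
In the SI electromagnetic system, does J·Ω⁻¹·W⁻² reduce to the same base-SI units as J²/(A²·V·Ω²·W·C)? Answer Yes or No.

Left side:
  J = kg·m²·s⁻².
  Ω = kg·m²·s⁻³·A⁻².
  So Ω⁻¹ = kg⁻¹·m⁻²·s³·A².
  W = kg·m²·s⁻³.
  So W⁻² = kg⁻²·m⁻⁴·s⁶.
  Combining: J·Ω⁻¹·W⁻² = (kg·m²·s⁻²) · (kg⁻¹·m⁻²·s³·A²) · (kg⁻²·m⁻⁴·s⁶) = kg⁻²·m⁻⁴·s⁷·A².
Right side:
  V = W/A (potential = power per current),
      = kg·m²·s⁻³·A⁻¹.
  So V⁻¹ = kg⁻¹·m⁻²·s³·A.
  Ω = V/A (resistance = voltage per current),
      = kg·m²·s⁻³·A⁻².
  So Ω⁻² = kg⁻²·m⁻⁴·s⁶·A⁴.
  J = N·m (work = force × distance),
      = kg·m²·s⁻².
  So J² = kg²·m⁴·s⁻⁴.
  W = J/s (power = energy per time),
      = kg·m²·s⁻³.
  So W⁻¹ = kg⁻¹·m⁻²·s³.
  C = A·s = s·A (charge = current × time).
  So C⁻¹ = s⁻¹·A⁻¹.
  Combining: A⁻²·V⁻¹·Ω⁻²·J²·W⁻¹·C⁻¹ = A⁻² · (kg⁻¹·m⁻²·s³·A) · (kg⁻²·m⁻⁴·s⁶·A⁴) · (kg²·m⁴·s⁻⁴) · (kg⁻¹·m⁻²·s³) · (s⁻¹·A⁻¹) = kg⁻²·m⁻⁴·s⁷·A².
Both reduce to kg⁻²·m⁻⁴·s⁷·A².

Yes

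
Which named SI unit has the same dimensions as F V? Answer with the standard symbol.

C

F = C/V (capacitance = charge per voltage),
    = A·s/(kg·m²·s⁻³·A⁻¹) (substituting C and V),
    = kg⁻¹·m⁻²·s⁴·A².
V = W/A (potential = power per current),
    = kg·m²·s⁻³·A⁻¹.
Combining: F·V = (kg⁻¹·m⁻²·s⁴·A²) · (kg·m²·s⁻³·A⁻¹) = s·A.
s·A is the base-SI form of the coulomb.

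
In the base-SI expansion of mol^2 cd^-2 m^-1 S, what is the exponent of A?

S = kg⁻¹·m⁻²·s³·A².
Combining: mol²·cd⁻²·m⁻¹·S = mol² · cd⁻² · m⁻¹ · (kg⁻¹·m⁻²·s³·A²) = kg⁻¹·m⁻³·s³·A²·mol²·cd⁻².
The exponent of A is 2.

2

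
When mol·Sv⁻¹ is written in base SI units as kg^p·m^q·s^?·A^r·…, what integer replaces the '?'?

Sv = m²·s⁻².
So Sv⁻¹ = m⁻²·s².
Combining: mol·Sv⁻¹ = mol · (m⁻²·s²) = m⁻²·s²·mol.
The exponent of s is 2.

2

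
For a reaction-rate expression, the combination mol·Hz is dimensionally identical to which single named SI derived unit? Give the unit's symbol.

Hz = s⁻¹.
Combining: mol·Hz = mol · s⁻¹ = s⁻¹·mol.
s⁻¹·mol is the base-SI form of the katal.

kat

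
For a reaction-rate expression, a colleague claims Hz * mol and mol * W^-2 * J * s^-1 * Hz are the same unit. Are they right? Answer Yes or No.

No

Left side:
  Hz = s⁻¹.
  Combining: Hz·mol = s⁻¹ · mol = s⁻¹·mol.
Right side:
  W = kg·m²·s⁻³.
  So W⁻² = kg⁻²·m⁻⁴·s⁶.
  J = kg·m²·s⁻².
  Hz = s⁻¹.
  Combining: mol·W⁻²·J·s⁻¹·Hz = mol · (kg⁻²·m⁻⁴·s⁶) · (kg·m²·s⁻²) · s⁻¹ · s⁻¹ = kg⁻¹·m⁻²·s²·mol.
Left is s⁻¹·mol; right is kg⁻¹·m⁻²·s²·mol — different.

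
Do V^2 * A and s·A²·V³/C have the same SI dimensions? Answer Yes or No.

Left side:
  V = kg·m²·s⁻³·A⁻¹.
  So V² = kg²·m⁴·s⁻⁶·A⁻².
  Combining: V²·A = (kg²·m⁴·s⁻⁶·A⁻²) · A = kg²·m⁴·s⁻⁶·A⁻¹.
Right side:
  V = W/A (potential = power per current),
      = kg·m²·s⁻³·A⁻¹.
  So V³ = kg³·m⁶·s⁻⁹·A⁻³.
  C = A·s = s·A (charge = current × time).
  So C⁻¹ = s⁻¹·A⁻¹.
  Combining: s·A²·V³·C⁻¹ = s · A² · (kg³·m⁶·s⁻⁹·A⁻³) · (s⁻¹·A⁻¹) = kg³·m⁶·s⁻⁹·A⁻².
Left is kg²·m⁴·s⁻⁶·A⁻¹; right is kg³·m⁶·s⁻⁹·A⁻² — different.

No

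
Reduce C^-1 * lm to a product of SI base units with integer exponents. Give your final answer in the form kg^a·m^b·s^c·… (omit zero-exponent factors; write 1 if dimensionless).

s⁻¹·A⁻¹·cd

C = A·s = s·A (charge = current × time).
So C⁻¹ = s⁻¹·A⁻¹.
lm = cd·sr = cd (luminous flux; sr is dimensionless).
Combining: C⁻¹·lm = (s⁻¹·A⁻¹) · cd = s⁻¹·A⁻¹·cd.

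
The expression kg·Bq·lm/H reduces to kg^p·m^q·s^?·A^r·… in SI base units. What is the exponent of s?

1

H = kg·m²·s⁻²·A⁻².
So H⁻¹ = kg⁻¹·m⁻²·s²·A².
Bq = s⁻¹.
lm = cd.
Combining: kg·H⁻¹·Bq·lm = kg · (kg⁻¹·m⁻²·s²·A²) · s⁻¹ · cd = m⁻²·s·A²·cd.
The exponent of s is 1.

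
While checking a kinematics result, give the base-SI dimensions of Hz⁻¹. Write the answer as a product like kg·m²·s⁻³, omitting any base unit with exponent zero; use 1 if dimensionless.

s

Hz = 1/s = s⁻¹ (frequency is cycles per second).
So Hz⁻¹ = s.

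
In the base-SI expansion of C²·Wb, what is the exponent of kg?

1

C = A·s = s·A (charge = current × time).
So C² = s²·A².
Wb = V·s (flux: a volt is a weber per second),
    = kg·m²·s⁻²·A⁻¹.
Combining: C²·Wb = (s²·A²) · (kg·m²·s⁻²·A⁻¹) = kg·m²·A.
The exponent of kg is 1.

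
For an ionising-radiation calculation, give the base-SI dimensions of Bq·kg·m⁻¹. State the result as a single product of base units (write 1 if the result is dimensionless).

kg·m⁻¹·s⁻¹

Bq = s⁻¹.
Combining: Bq·kg·m⁻¹ = s⁻¹ · kg · m⁻¹ = kg·m⁻¹·s⁻¹.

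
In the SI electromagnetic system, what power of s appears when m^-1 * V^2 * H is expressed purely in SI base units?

-8

V = W/A (potential = power per current),
    = kg·m²·s⁻³·A⁻¹.
So V² = kg²·m⁴·s⁻⁶·A⁻².
H = Wb/A (inductance = flux per current),
    = kg·m²·s⁻²·A⁻².
Combining: m⁻¹·V²·H = m⁻¹ · (kg²·m⁴·s⁻⁶·A⁻²) · (kg·m²·s⁻²·A⁻²) = kg³·m⁵·s⁻⁸·A⁻⁴.
The exponent of s is -8.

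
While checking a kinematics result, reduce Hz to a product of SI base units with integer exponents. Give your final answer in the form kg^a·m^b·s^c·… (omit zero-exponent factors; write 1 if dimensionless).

s⁻¹

Hz = 1/s = s⁻¹ (frequency is cycles per second).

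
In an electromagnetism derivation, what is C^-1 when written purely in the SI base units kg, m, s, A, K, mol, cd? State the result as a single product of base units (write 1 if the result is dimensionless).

s⁻¹·A⁻¹

C = A·s = s·A (charge = current × time).
So C⁻¹ = s⁻¹·A⁻¹.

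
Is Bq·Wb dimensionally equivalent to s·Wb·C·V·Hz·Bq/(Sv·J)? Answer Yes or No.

No

Left side:
  Bq = 1/s = s⁻¹ (activity is decays per second).
  Wb = V·s (flux: a volt is a weber per second),
      = kg·m²·s⁻²·A⁻¹.
  Combining: Bq·Wb = s⁻¹ · (kg·m²·s⁻²·A⁻¹) = kg·m²·s⁻³·A⁻¹.
Right side:
  Sv = m²·s⁻².
  So Sv⁻¹ = m⁻²·s².
  Wb = kg·m²·s⁻²·A⁻¹.
  C = s·A.
  J = kg·m²·s⁻².
  So J⁻¹ = kg⁻¹·m⁻²·s².
  V = kg·m²·s⁻³·A⁻¹.
  Hz = s⁻¹.
  Bq = s⁻¹.
  Combining: s·Sv⁻¹·Wb·C·J⁻¹·V·Hz·Bq = s · (m⁻²·s²) · (kg·m²·s⁻²·A⁻¹) · (s·A) · (kg⁻¹·m⁻²·s²) · (kg·m²·s⁻³·A⁻¹) · s⁻¹ · s⁻¹ = kg·s⁻¹·A⁻¹.
Left is kg·m²·s⁻³·A⁻¹; right is kg·s⁻¹·A⁻¹ — different.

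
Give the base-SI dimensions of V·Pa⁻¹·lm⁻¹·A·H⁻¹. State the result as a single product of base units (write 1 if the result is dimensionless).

V = W/A (potential = power per current),
    = kg·m²·s⁻³·A⁻¹.
Pa = N/m² (pressure = force per area),
    = kg·m⁻¹·s⁻².
So Pa⁻¹ = kg⁻¹·m·s².
lm = cd·sr = cd (luminous flux; sr is dimensionless).
So lm⁻¹ = cd⁻¹.
H = Wb/A (inductance = flux per current),
    = kg·m²·s⁻²·A⁻².
So H⁻¹ = kg⁻¹·m⁻²·s²·A².
Combining: V·Pa⁻¹·lm⁻¹·A·H⁻¹ = (kg·m²·s⁻³·A⁻¹) · (kg⁻¹·m·s²) · cd⁻¹ · A · (kg⁻¹·m⁻²·s²·A²) = kg⁻¹·m·s·A²·cd⁻¹.

kg⁻¹·m·s·A²·cd⁻¹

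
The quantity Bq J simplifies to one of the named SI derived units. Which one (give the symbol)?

W

Bq = 1/s = s⁻¹ (activity is decays per second).
J = N·m (work = force × distance),
    = kg·m²·s⁻².
Combining: Bq·J = s⁻¹ · (kg·m²·s⁻²) = kg·m²·s⁻³.
kg·m²·s⁻³ is the base-SI form of the watt.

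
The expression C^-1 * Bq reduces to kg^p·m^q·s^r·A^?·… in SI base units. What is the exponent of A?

-1

C = s·A.
So C⁻¹ = s⁻¹·A⁻¹.
Bq = s⁻¹.
Combining: C⁻¹·Bq = (s⁻¹·A⁻¹) · s⁻¹ = s⁻²·A⁻¹.
The exponent of A is -1.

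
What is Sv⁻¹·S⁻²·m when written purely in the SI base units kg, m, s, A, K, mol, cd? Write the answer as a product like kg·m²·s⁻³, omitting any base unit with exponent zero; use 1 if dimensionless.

kg²·m³·s⁻⁴·A⁻⁴

Sv = J/kg (equivalent dose = energy per mass),
    = m²·s⁻².
So Sv⁻¹ = m⁻²·s².
S = 1/Ω (conductance is reciprocal resistance),
    = kg⁻¹·m⁻²·s³·A².
So S⁻² = kg²·m⁴·s⁻⁶·A⁻⁴.
Combining: Sv⁻¹·S⁻²·m = (m⁻²·s²) · (kg²·m⁴·s⁻⁶·A⁻⁴) · m = kg²·m³·s⁻⁴·A⁻⁴.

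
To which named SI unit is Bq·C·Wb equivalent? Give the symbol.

Bq = s⁻¹.
C = s·A.
Wb = kg·m²·s⁻²·A⁻¹.
Combining: Bq·C·Wb = s⁻¹ · (s·A) · (kg·m²·s⁻²·A⁻¹) = kg·m²·s⁻².
kg·m²·s⁻² is the base-SI form of the joule.

J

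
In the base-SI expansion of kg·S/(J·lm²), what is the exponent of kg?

-1

S = 1/Ω (conductance is reciprocal resistance),
    = kg⁻¹·m⁻²·s³·A².
J = N·m (work = force × distance),
    = kg·m²·s⁻².
So J⁻¹ = kg⁻¹·m⁻²·s².
lm = cd·sr = cd (luminous flux; sr is dimensionless).
So lm⁻² = cd⁻².
Combining: kg·S·J⁻¹·lm⁻² = kg · (kg⁻¹·m⁻²·s³·A²) · (kg⁻¹·m⁻²·s²) · cd⁻² = kg⁻¹·m⁻⁴·s⁵·A²·cd⁻².
The exponent of kg is -1.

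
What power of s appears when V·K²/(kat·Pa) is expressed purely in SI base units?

0

V = W/A (potential = power per current),
    = kg·m²·s⁻³·A⁻¹.
kat = mol/s = s⁻¹·mol (catalytic activity).
So kat⁻¹ = s·mol⁻¹.
Pa = N/m² (pressure = force per area),
    = kg·m⁻¹·s⁻².
So Pa⁻¹ = kg⁻¹·m·s².
Combining: V·kat⁻¹·Pa⁻¹·K² = (kg·m²·s⁻³·A⁻¹) · (s·mol⁻¹) · (kg⁻¹·m·s²) · K² = m³·A⁻¹·K²·mol⁻¹.
The exponent of s is 0.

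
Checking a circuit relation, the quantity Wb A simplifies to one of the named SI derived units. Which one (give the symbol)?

Wb = kg·m²·s⁻²·A⁻¹.
Combining: Wb·A = (kg·m²·s⁻²·A⁻¹) · A = kg·m²·s⁻².
kg·m²·s⁻² is the base-SI form of the joule.

J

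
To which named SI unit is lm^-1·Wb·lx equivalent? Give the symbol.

T

lm = cd.
So lm⁻¹ = cd⁻¹.
Wb = kg·m²·s⁻²·A⁻¹.
lx = m⁻²·cd.
Combining: lm⁻¹·Wb·lx = cd⁻¹ · (kg·m²·s⁻²·A⁻¹) · (m⁻²·cd) = kg·s⁻²·A⁻¹.
kg·s⁻²·A⁻¹ is the base-SI form of the tesla.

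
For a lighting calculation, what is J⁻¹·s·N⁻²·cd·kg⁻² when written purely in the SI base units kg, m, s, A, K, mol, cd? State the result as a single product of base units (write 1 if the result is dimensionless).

J = N·m (work = force × distance),
    = kg·m²·s⁻².
So J⁻¹ = kg⁻¹·m⁻²·s².
N = kg·m/s² = kg·m·s⁻² (force = mass × acceleration).
So N⁻² = kg⁻²·m⁻²·s⁴.
Combining: J⁻¹·s·N⁻²·cd·kg⁻² = (kg⁻¹·m⁻²·s²) · s · (kg⁻²·m⁻²·s⁴) · cd · kg⁻² = kg⁻⁵·m⁻⁴·s⁷·cd.

kg⁻⁵·m⁻⁴·s⁷·cd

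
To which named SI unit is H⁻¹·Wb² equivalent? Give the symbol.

H = kg·m²·s⁻²·A⁻².
So H⁻¹ = kg⁻¹·m⁻²·s²·A².
Wb = kg·m²·s⁻²·A⁻¹.
So Wb² = kg²·m⁴·s⁻⁴·A⁻².
Combining: H⁻¹·Wb² = (kg⁻¹·m⁻²·s²·A²) · (kg²·m⁴·s⁻⁴·A⁻²) = kg·m²·s⁻².
kg·m²·s⁻² is the base-SI form of the joule.

J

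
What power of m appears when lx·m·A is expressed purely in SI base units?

-1

lx = lm/m² (illuminance = luminous flux per area),
    = m⁻²·cd.
Combining: lx·m·A = (m⁻²·cd) · m · A = m⁻¹·A·cd.
The exponent of m is -1.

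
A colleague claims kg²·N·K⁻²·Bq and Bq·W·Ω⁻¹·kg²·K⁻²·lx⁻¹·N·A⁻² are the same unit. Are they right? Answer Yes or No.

No

Left side:
  N = kg·m·s⁻².
  Bq = s⁻¹.
  Combining: kg²·N·K⁻²·Bq = kg² · (kg·m·s⁻²) · K⁻² · s⁻¹ = kg³·m·s⁻³·K⁻².
Right side:
  Bq = 1/s = s⁻¹ (activity is decays per second).
  W = J/s (power = energy per time),
      = kg·m²·s⁻³.
  Ω = V/A (resistance = voltage per current),
      = kg·m²·s⁻³·A⁻².
  So Ω⁻¹ = kg⁻¹·m⁻²·s³·A².
  lx = lm/m² (illuminance = luminous flux per area),
      = m⁻²·cd.
  So lx⁻¹ = m²·cd⁻¹.
  N = kg·m/s² = kg·m·s⁻² (force = mass × acceleration).
  Combining: Bq·W·Ω⁻¹·kg²·K⁻²·lx⁻¹·N·A⁻² = s⁻¹ · (kg·m²·s⁻³) · (kg⁻¹·m⁻²·s³·A²) · kg² · K⁻² · (m²·cd⁻¹) · (kg·m·s⁻²) · A⁻² = kg³·m³·s⁻³·K⁻²·cd⁻¹.
Left is kg³·m·s⁻³·K⁻²; right is kg³·m³·s⁻³·K⁻²·cd⁻¹ — different.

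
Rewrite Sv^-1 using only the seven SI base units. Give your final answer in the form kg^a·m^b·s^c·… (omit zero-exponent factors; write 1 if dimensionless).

Sv = J/kg (equivalent dose = energy per mass),
    = m²·s⁻².
So Sv⁻¹ = m⁻²·s².

m⁻²·s²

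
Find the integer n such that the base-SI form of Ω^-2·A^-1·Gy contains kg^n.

Ω = kg·m²·s⁻³·A⁻².
So Ω⁻² = kg⁻²·m⁻⁴·s⁶·A⁴.
Gy = m²·s⁻².
Combining: Ω⁻²·A⁻¹·Gy = (kg⁻²·m⁻⁴·s⁶·A⁴) · A⁻¹ · (m²·s⁻²) = kg⁻²·m⁻²·s⁴·A³.
The exponent of kg is -2.

-2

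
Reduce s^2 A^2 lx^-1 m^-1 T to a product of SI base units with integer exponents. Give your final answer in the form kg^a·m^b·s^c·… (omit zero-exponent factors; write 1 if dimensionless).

kg·m·A·cd⁻¹

lx = lm/m² (illuminance = luminous flux per area),
    = m⁻²·cd.
So lx⁻¹ = m²·cd⁻¹.
T = Wb/m² (flux density = flux per area),
    = kg·s⁻²·A⁻¹.
Combining: s²·A²·lx⁻¹·m⁻¹·T = s² · A² · (m²·cd⁻¹) · m⁻¹ · (kg·s⁻²·A⁻¹) = kg·m·A·cd⁻¹.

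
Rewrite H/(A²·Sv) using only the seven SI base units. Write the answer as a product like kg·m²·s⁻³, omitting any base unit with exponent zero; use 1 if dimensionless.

H = kg·m²·s⁻²·A⁻².
Sv = m²·s⁻².
So Sv⁻¹ = m⁻²·s².
Combining: A⁻²·H·Sv⁻¹ = A⁻² · (kg·m²·s⁻²·A⁻²) · (m⁻²·s²) = kg·A⁻⁴.

kg·A⁻⁴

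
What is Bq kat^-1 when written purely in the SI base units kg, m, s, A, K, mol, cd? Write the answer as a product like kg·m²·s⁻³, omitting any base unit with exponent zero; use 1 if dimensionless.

mol⁻¹

Bq = 1/s = s⁻¹ (activity is decays per second).
kat = mol/s = s⁻¹·mol (catalytic activity).
So kat⁻¹ = s·mol⁻¹.
Combining: Bq·kat⁻¹ = s⁻¹ · (s·mol⁻¹) = mol⁻¹.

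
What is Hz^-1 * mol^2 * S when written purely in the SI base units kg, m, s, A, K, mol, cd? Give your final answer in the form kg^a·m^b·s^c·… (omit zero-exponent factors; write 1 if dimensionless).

kg⁻¹·m⁻²·s⁴·A²·mol²

Hz = s⁻¹.
So Hz⁻¹ = s.
S = kg⁻¹·m⁻²·s³·A².
Combining: Hz⁻¹·mol²·S = s · mol² · (kg⁻¹·m⁻²·s³·A²) = kg⁻¹·m⁻²·s⁴·A²·mol².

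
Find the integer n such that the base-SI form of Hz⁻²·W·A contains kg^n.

1

Hz = 1/s = s⁻¹ (frequency is cycles per second).
So Hz⁻² = s².
W = J/s (power = energy per time),
    = kg·m²·s⁻³.
Combining: Hz⁻²·W·A = s² · (kg·m²·s⁻³) · A = kg·m²·s⁻¹·A.
The exponent of kg is 1.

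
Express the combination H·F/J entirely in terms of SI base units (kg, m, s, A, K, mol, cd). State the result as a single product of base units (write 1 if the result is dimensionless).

H = kg·m²·s⁻²·A⁻².
F = kg⁻¹·m⁻²·s⁴·A².
J = kg·m²·s⁻².
So J⁻¹ = kg⁻¹·m⁻²·s².
Combining: H·F·J⁻¹ = (kg·m²·s⁻²·A⁻²) · (kg⁻¹·m⁻²·s⁴·A²) · (kg⁻¹·m⁻²·s²) = kg⁻¹·m⁻²·s⁴.

kg⁻¹·m⁻²·s⁴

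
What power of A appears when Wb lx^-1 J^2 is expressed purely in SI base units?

-1

Wb = kg·m²·s⁻²·A⁻¹.
lx = m⁻²·cd.
So lx⁻¹ = m²·cd⁻¹.
J = kg·m²·s⁻².
So J² = kg²·m⁴·s⁻⁴.
Combining: Wb·lx⁻¹·J² = (kg·m²·s⁻²·A⁻¹) · (m²·cd⁻¹) · (kg²·m⁴·s⁻⁴) = kg³·m⁸·s⁻⁶·A⁻¹·cd⁻¹.
The exponent of A is -1.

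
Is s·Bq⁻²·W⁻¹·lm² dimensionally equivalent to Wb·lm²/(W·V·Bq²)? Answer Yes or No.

Left side:
  Bq = 1/s = s⁻¹ (activity is decays per second).
  So Bq⁻² = s².
  W = J/s (power = energy per time),
      = kg·m²·s⁻³.
  So W⁻¹ = kg⁻¹·m⁻²·s³.
  lm = cd·sr = cd (luminous flux; sr is dimensionless).
  So lm² = cd².
  Combining: s·Bq⁻²·W⁻¹·lm² = s · s² · (kg⁻¹·m⁻²·s³) · cd² = kg⁻¹·m⁻²·s⁶·cd².
Right side:
  Wb = V·s (flux: a volt is a weber per second),
      = kg·m²·s⁻²·A⁻¹.
  W = J/s (power = energy per time),
      = kg·m²·s⁻³.
  So W⁻¹ = kg⁻¹·m⁻²·s³.
  V = W/A (potential = power per current),
      = kg·m²·s⁻³·A⁻¹.
  So V⁻¹ = kg⁻¹·m⁻²·s³·A.
  lm = cd·sr = cd (luminous flux; sr is dimensionless).
  So lm² = cd².
  Bq = 1/s = s⁻¹ (activity is decays per second).
  So Bq⁻² = s².
  Combining: Wb·W⁻¹·V⁻¹·lm²·Bq⁻² = (kg·m²·s⁻²·A⁻¹) · (kg⁻¹·m⁻²·s³) · (kg⁻¹·m⁻²·s³·A) · cd² · s² = kg⁻¹·m⁻²·s⁶·cd².
Both reduce to kg⁻¹·m⁻²·s⁶·cd².

Yes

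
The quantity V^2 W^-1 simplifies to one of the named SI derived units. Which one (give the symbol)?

Ω

V = W/A (potential = power per current),
    = kg·m²·s⁻³·A⁻¹.
So V² = kg²·m⁴·s⁻⁶·A⁻².
W = J/s (power = energy per time),
    = kg·m²·s⁻³.
So W⁻¹ = kg⁻¹·m⁻²·s³.
Combining: V²·W⁻¹ = (kg²·m⁴·s⁻⁶·A⁻²) · (kg⁻¹·m⁻²·s³) = kg·m²·s⁻³·A⁻².
kg·m²·s⁻³·A⁻² is the base-SI form of the ohm.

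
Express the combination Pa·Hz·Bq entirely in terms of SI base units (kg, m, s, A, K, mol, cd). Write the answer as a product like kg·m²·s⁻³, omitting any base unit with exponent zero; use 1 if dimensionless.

kg·m⁻¹·s⁻⁴

Pa = kg·m⁻¹·s⁻².
Hz = s⁻¹.
Bq = s⁻¹.
Combining: Pa·Hz·Bq = (kg·m⁻¹·s⁻²) · s⁻¹ · s⁻¹ = kg·m⁻¹·s⁻⁴.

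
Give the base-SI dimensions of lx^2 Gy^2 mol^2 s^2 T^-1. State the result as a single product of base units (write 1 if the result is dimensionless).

kg⁻¹·A·mol²·cd²

lx = lm/m² (illuminance = luminous flux per area),
    = m⁻²·cd.
So lx² = m⁻⁴·cd².
Gy = J/kg (absorbed dose = energy per mass),
    = m²·s⁻².
So Gy² = m⁴·s⁻⁴.
T = Wb/m² (flux density = flux per area),
    = kg·s⁻²·A⁻¹.
So T⁻¹ = kg⁻¹·s²·A.
Combining: lx²·Gy²·mol²·s²·T⁻¹ = (m⁻⁴·cd²) · (m⁴·s⁻⁴) · mol² · s² · (kg⁻¹·s²·A) = kg⁻¹·A·mol²·cd².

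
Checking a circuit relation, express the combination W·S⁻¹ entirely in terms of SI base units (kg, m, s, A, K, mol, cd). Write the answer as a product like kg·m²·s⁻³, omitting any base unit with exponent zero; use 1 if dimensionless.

W = J/s (power = energy per time),
    = kg·m²·s⁻³.
S = 1/Ω (conductance is reciprocal resistance),
    = kg⁻¹·m⁻²·s³·A².
So S⁻¹ = kg·m²·s⁻³·A⁻².
Combining: W·S⁻¹ = (kg·m²·s⁻³) · (kg·m²·s⁻³·A⁻²) = kg²·m⁴·s⁻⁶·A⁻².

kg²·m⁴·s⁻⁶·A⁻²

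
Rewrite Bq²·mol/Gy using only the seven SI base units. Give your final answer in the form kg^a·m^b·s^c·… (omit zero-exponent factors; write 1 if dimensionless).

Gy = J/kg (absorbed dose = energy per mass),
    = m²·s⁻².
So Gy⁻¹ = m⁻²·s².
Bq = 1/s = s⁻¹ (activity is decays per second).
So Bq² = s⁻².
Combining: Gy⁻¹·Bq²·mol = (m⁻²·s²) · s⁻² · mol = m⁻²·mol.

m⁻²·mol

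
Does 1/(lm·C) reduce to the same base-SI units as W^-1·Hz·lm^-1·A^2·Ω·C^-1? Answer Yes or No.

Left side:
  lm = cd·sr = cd (luminous flux; sr is dimensionless).
  So lm⁻¹ = cd⁻¹.
  C = A·s = s·A (charge = current × time).
  So C⁻¹ = s⁻¹·A⁻¹.
  Combining: lm⁻¹·C⁻¹ = cd⁻¹ · (s⁻¹·A⁻¹) = s⁻¹·A⁻¹·cd⁻¹.
Right side:
  W = J/s (power = energy per time),
      = kg·m²·s⁻³.
  So W⁻¹ = kg⁻¹·m⁻²·s³.
  Hz = 1/s = s⁻¹ (frequency is cycles per second).
  lm = cd·sr = cd (luminous flux; sr is dimensionless).
  So lm⁻¹ = cd⁻¹.
  Ω = V/A (resistance = voltage per current),
      = kg·m²·s⁻³·A⁻².
  C = A·s = s·A (charge = current × time).
  So C⁻¹ = s⁻¹·A⁻¹.
  Combining: W⁻¹·Hz·lm⁻¹·A²·Ω·C⁻¹ = (kg⁻¹·m⁻²·s³) · s⁻¹ · cd⁻¹ · A² · (kg·m²·s⁻³·A⁻²) · (s⁻¹·A⁻¹) = s⁻²·A⁻¹·cd⁻¹.
Left is s⁻¹·A⁻¹·cd⁻¹; right is s⁻²·A⁻¹·cd⁻¹ — different.

No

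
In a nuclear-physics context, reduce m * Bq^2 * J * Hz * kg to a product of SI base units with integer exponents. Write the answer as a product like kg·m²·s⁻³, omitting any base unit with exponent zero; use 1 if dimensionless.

Bq = 1/s = s⁻¹ (activity is decays per second).
So Bq² = s⁻².
J = N·m (work = force × distance),
    = kg·m²·s⁻².
Hz = 1/s = s⁻¹ (frequency is cycles per second).
Combining: m·Bq²·J·Hz·kg = m · s⁻² · (kg·m²·s⁻²) · s⁻¹ · kg = kg²·m³·s⁻⁵.

kg²·m³·s⁻⁵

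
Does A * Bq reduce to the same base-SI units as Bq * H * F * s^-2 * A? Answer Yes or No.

Left side:
  Bq = s⁻¹.
  Combining: A·Bq = A · s⁻¹ = s⁻¹·A.
Right side:
  Bq = 1/s = s⁻¹ (activity is decays per second).
  H = Wb/A (inductance = flux per current),
      = kg·m²·s⁻²·A⁻².
  F = C/V (capacitance = charge per voltage),
      = A·s/(kg·m²·s⁻³·A⁻¹) (substituting C and V),
      = kg⁻¹·m⁻²·s⁴·A².
  Combining: Bq·H·F·s⁻²·A = s⁻¹ · (kg·m²·s⁻²·A⁻²) · (kg⁻¹·m⁻²·s⁴·A²) · s⁻² · A = s⁻¹·A.
Both reduce to s⁻¹·A.

Yes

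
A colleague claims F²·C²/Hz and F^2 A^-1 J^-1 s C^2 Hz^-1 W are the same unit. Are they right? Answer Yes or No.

Left side:
  F = C/V (capacitance = charge per voltage),
      = A·s/(kg·m²·s⁻³·A⁻¹) (substituting C and V),
      = kg⁻¹·m⁻²·s⁴·A².
  So F² = kg⁻²·m⁻⁴·s⁸·A⁴.
  Hz = 1/s = s⁻¹ (frequency is cycles per second).
  So Hz⁻¹ = s.
  C = A·s = s·A (charge = current × time).
  So C² = s²·A².
  Combining: F²·Hz⁻¹·C² = (kg⁻²·m⁻⁴·s⁸·A⁴) · s · (s²·A²) = kg⁻²·m⁻⁴·s¹¹·A⁶.
Right side:
  F = C/V (capacitance = charge per voltage),
      = A·s/(kg·m²·s⁻³·A⁻¹) (substituting C and V),
      = kg⁻¹·m⁻²·s⁴·A².
  So F² = kg⁻²·m⁻⁴·s⁸·A⁴.
  J = N·m (work = force × distance),
      = kg·m²·s⁻².
  So J⁻¹ = kg⁻¹·m⁻²·s².
  C = A·s = s·A (charge = current × time).
  So C² = s²·A².
  Hz = 1/s = s⁻¹ (frequency is cycles per second).
  So Hz⁻¹ = s.
  W = J/s (power = energy per time),
      = kg·m²·s⁻³.
  Combining: F²·A⁻¹·J⁻¹·s·C²·Hz⁻¹·W = (kg⁻²·m⁻⁴·s⁸·A⁴) · A⁻¹ · (kg⁻¹·m⁻²·s²) · s · (s²·A²) · s · (kg·m²·s⁻³) = kg⁻²·m⁻⁴·s¹¹·A⁵.
Left is kg⁻²·m⁻⁴·s¹¹·A⁶; right is kg⁻²·m⁻⁴·s¹¹·A⁵ — different.

No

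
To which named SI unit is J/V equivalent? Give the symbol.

J = N·m (work = force × distance),
    = kg·m²·s⁻².
V = W/A (potential = power per current),
    = kg·m²·s⁻³·A⁻¹.
So V⁻¹ = kg⁻¹·m⁻²·s³·A.
Combining: J·V⁻¹ = (kg·m²·s⁻²) · (kg⁻¹·m⁻²·s³·A) = s·A.
s·A is the base-SI form of the coulomb.

C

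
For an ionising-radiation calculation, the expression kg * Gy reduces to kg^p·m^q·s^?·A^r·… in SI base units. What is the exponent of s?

Gy = m²·s⁻².
Combining: kg·Gy = kg · (m²·s⁻²) = kg·m²·s⁻².
The exponent of s is -2.

-2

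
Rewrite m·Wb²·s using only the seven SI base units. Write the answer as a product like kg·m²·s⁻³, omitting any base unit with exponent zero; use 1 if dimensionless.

Wb = V·s (flux: a volt is a weber per second),
    = kg·m²·s⁻²·A⁻¹.
So Wb² = kg²·m⁴·s⁻⁴·A⁻².
Combining: m·Wb²·s = m · (kg²·m⁴·s⁻⁴·A⁻²) · s = kg²·m⁵·s⁻³·A⁻².

kg²·m⁵·s⁻³·A⁻²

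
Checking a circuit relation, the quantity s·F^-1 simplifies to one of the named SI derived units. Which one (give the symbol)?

F = kg⁻¹·m⁻²·s⁴·A².
So F⁻¹ = kg·m²·s⁻⁴·A⁻².
Combining: s·F⁻¹ = s · (kg·m²·s⁻⁴·A⁻²) = kg·m²·s⁻³·A⁻².
kg·m²·s⁻³·A⁻² is the base-SI form of the ohm.

Ω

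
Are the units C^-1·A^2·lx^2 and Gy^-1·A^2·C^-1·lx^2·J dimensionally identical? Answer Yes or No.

No

Left side:
  C = A·s = s·A (charge = current × time).
  So C⁻¹ = s⁻¹·A⁻¹.
  lx = lm/m² (illuminance = luminous flux per area),
      = m⁻²·cd.
  So lx² = m⁻⁴·cd².
  Combining: C⁻¹·A²·lx² = (s⁻¹·A⁻¹) · A² · (m⁻⁴·cd²) = m⁻⁴·s⁻¹·A·cd².
Right side:
  Gy = m²·s⁻².
  So Gy⁻¹ = m⁻²·s².
  C = s·A.
  So C⁻¹ = s⁻¹·A⁻¹.
  lx = m⁻²·cd.
  So lx² = m⁻⁴·cd².
  J = kg·m²·s⁻².
  Combining: Gy⁻¹·A²·C⁻¹·lx²·J = (m⁻²·s²) · A² · (s⁻¹·A⁻¹) · (m⁻⁴·cd²) · (kg·m²·s⁻²) = kg·m⁻⁴·s⁻¹·A·cd².
Left is m⁻⁴·s⁻¹·A·cd²; right is kg·m⁻⁴·s⁻¹·A·cd² — different.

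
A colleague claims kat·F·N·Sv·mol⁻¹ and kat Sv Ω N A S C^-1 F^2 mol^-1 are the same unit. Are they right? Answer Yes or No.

Left side:
  kat = mol/s = s⁻¹·mol (catalytic activity).
  F = C/V (capacitance = charge per voltage),
      = A·s/(kg·m²·s⁻³·A⁻¹) (substituting C and V),
      = kg⁻¹·m⁻²·s⁴·A².
  N = kg·m/s² = kg·m·s⁻² (force = mass × acceleration).
  Sv = J/kg (equivalent dose = energy per mass),
      = m²·s⁻².
  Combining: kat·F·N·Sv·mol⁻¹ = (s⁻¹·mol) · (kg⁻¹·m⁻²·s⁴·A²) · (kg·m·s⁻²) · (m²·s⁻²) · mol⁻¹ = m·s⁻¹·A².
Right side:
  kat = s⁻¹·mol.
  Sv = m²·s⁻².
  Ω = kg·m²·s⁻³·A⁻².
  N = kg·m·s⁻².
  S = kg⁻¹·m⁻²·s³·A².
  C = s·A.
  So C⁻¹ = s⁻¹·A⁻¹.
  F = kg⁻¹·m⁻²·s⁴·A².
  So F² = kg⁻²·m⁻⁴·s⁸·A⁴.
  Combining: kat·Sv·Ω·N·A·S·C⁻¹·F²·mol⁻¹ = (s⁻¹·mol) · (m²·s⁻²) · (kg·m²·s⁻³·A⁻²) · (kg·m·s⁻²) · A · (kg⁻¹·m⁻²·s³·A²) · (s⁻¹·A⁻¹) · (kg⁻²·m⁻⁴·s⁸·A⁴) · mol⁻¹ = kg⁻¹·m⁻¹·s²·A⁴.
Left is m·s⁻¹·A²; right is kg⁻¹·m⁻¹·s²·A⁴ — different.

No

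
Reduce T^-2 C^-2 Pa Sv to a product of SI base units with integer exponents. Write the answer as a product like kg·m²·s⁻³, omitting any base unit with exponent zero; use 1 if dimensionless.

T = Wb/m² (flux density = flux per area),
    = kg·s⁻²·A⁻¹.
So T⁻² = kg⁻²·s⁴·A².
C = A·s = s·A (charge = current × time).
So C⁻² = s⁻²·A⁻².
Pa = N/m² (pressure = force per area),
    = kg·m⁻¹·s⁻².
Sv = J/kg (equivalent dose = energy per mass),
    = m²·s⁻².
Combining: T⁻²·C⁻²·Pa·Sv = (kg⁻²·s⁴·A²) · (s⁻²·A⁻²) · (kg·m⁻¹·s⁻²) · (m²·s⁻²) = kg⁻¹·m·s⁻².

kg⁻¹·m·s⁻²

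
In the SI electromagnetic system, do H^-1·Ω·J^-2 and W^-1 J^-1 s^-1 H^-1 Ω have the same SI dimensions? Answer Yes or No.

Left side:
  H = Wb/A (inductance = flux per current),
      = kg·m²·s⁻²·A⁻².
  So H⁻¹ = kg⁻¹·m⁻²·s²·A².
  Ω = V/A (resistance = voltage per current),
      = kg·m²·s⁻³·A⁻².
  J = N·m (work = force × distance),
      = kg·m²·s⁻².
  So J⁻² = kg⁻²·m⁻⁴·s⁴.
  Combining: H⁻¹·Ω·J⁻² = (kg⁻¹·m⁻²·s²·A²) · (kg·m²·s⁻³·A⁻²) · (kg⁻²·m⁻⁴·s⁴) = kg⁻²·m⁻⁴·s³.
Right side:
  W = J/s (power = energy per time),
      = kg·m²·s⁻³.
  So W⁻¹ = kg⁻¹·m⁻²·s³.
  J = N·m (work = force × distance),
      = kg·m²·s⁻².
  So J⁻¹ = kg⁻¹·m⁻²·s².
  H = Wb/A (inductance = flux per current),
      = kg·m²·s⁻²·A⁻².
  So H⁻¹ = kg⁻¹·m⁻²·s²·A².
  Ω = V/A (resistance = voltage per current),
      = kg·m²·s⁻³·A⁻².
  Combining: W⁻¹·J⁻¹·s⁻¹·H⁻¹·Ω = (kg⁻¹·m⁻²·s³) · (kg⁻¹·m⁻²·s²) · s⁻¹ · (kg⁻¹·m⁻²·s²·A²) · (kg·m²·s⁻³·A⁻²) = kg⁻²·m⁻⁴·s³.
Both reduce to kg⁻²·m⁻⁴·s³.

Yes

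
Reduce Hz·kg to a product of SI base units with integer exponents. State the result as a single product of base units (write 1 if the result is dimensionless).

Hz = 1/s = s⁻¹ (frequency is cycles per second).
Combining: Hz·kg = s⁻¹ · kg = kg·s⁻¹.

kg·s⁻¹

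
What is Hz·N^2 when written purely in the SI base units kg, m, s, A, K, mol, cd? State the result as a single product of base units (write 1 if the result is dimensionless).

Hz = 1/s = s⁻¹ (frequency is cycles per second).
N = kg·m/s² = kg·m·s⁻² (force = mass × acceleration).
So N² = kg²·m²·s⁻⁴.
Combining: Hz·N² = s⁻¹ · (kg²·m²·s⁻⁴) = kg²·m²·s⁻⁵.

kg²·m²·s⁻⁵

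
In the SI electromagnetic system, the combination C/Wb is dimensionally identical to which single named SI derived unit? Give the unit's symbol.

S

Wb = V·s (flux: a volt is a weber per second),
    = kg·m²·s⁻²·A⁻¹.
So Wb⁻¹ = kg⁻¹·m⁻²·s²·A.
C = A·s = s·A (charge = current × time).
Combining: Wb⁻¹·C = (kg⁻¹·m⁻²·s²·A) · (s·A) = kg⁻¹·m⁻²·s³·A².
kg⁻¹·m⁻²·s³·A² is the base-SI form of the siemens.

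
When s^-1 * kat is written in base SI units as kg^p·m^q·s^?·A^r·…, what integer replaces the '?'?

-2

kat = mol/s = s⁻¹·mol (catalytic activity).
Combining: s⁻¹·kat = s⁻¹ · (s⁻¹·mol) = s⁻²·mol.
The exponent of s is -2.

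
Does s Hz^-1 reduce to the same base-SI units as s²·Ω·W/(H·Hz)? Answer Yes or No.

Left side:
  Hz = s⁻¹.
  So Hz⁻¹ = s.
  Combining: s·Hz⁻¹ = s · s = s².
Right side:
  H = Wb/A (inductance = flux per current),
      = kg·m²·s⁻²·A⁻².
  So H⁻¹ = kg⁻¹·m⁻²·s²·A².
  Ω = V/A (resistance = voltage per current),
      = kg·m²·s⁻³·A⁻².
  W = J/s (power = energy per time),
      = kg·m²·s⁻³.
  Hz = 1/s = s⁻¹ (frequency is cycles per second).
  So Hz⁻¹ = s.
  Combining: H⁻¹·s²·Ω·W·Hz⁻¹ = (kg⁻¹·m⁻²·s²·A²) · s² · (kg·m²·s⁻³·A⁻²) · (kg·m²·s⁻³) · s = kg·m²·s⁻¹.
Left is s²; right is kg·m²·s⁻¹ — different.

No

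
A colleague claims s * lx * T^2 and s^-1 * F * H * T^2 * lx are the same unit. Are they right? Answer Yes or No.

Left side:
  lx = m⁻²·cd.
  T = kg·s⁻²·A⁻¹.
  So T² = kg²·s⁻⁴·A⁻².
  Combining: s·lx·T² = s · (m⁻²·cd) · (kg²·s⁻⁴·A⁻²) = kg²·m⁻²·s⁻³·A⁻²·cd.
Right side:
  F = kg⁻¹·m⁻²·s⁴·A².
  H = kg·m²·s⁻²·A⁻².
  T = kg·s⁻²·A⁻¹.
  So T² = kg²·s⁻⁴·A⁻².
  lx = m⁻²·cd.
  Combining: s⁻¹·F·H·T²·lx = s⁻¹ · (kg⁻¹·m⁻²·s⁴·A²) · (kg·m²·s⁻²·A⁻²) · (kg²·s⁻⁴·A⁻²) · (m⁻²·cd) = kg²·m⁻²·s⁻³·A⁻²·cd.
Both reduce to kg²·m⁻²·s⁻³·A⁻²·cd.

Yes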